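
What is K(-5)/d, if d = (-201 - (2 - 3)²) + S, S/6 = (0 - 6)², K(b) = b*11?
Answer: -55/14 ≈ -3.9286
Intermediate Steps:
K(b) = 11*b
S = 216 (S = 6*(0 - 6)² = 6*(-6)² = 6*36 = 216)
d = 14 (d = (-201 - (2 - 3)²) + 216 = (-201 - 1*(-1)²) + 216 = (-201 - 1*1) + 216 = (-201 - 1) + 216 = -202 + 216 = 14)
K(-5)/d = (11*(-5))/14 = -55*1/14 = -55/14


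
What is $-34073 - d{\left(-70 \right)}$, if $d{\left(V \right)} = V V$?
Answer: $-38973$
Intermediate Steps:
$d{\left(V \right)} = V^{2}$
$-34073 - d{\left(-70 \right)} = -34073 - \left(-70\right)^{2} = -34073 - 4900 = -38973$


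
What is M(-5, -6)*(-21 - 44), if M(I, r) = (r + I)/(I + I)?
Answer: -143/2 ≈ -71.500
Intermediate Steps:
M(I, r) = (I + r)/(2*I) (M(I, r) = (I + r)/((2*I)) = (I + r)*(1/(2*I)) = (I + r)/(2*I))
M(-5, -6)*(-21 - 44) = ((½)*(-5 - 6)/(-5))*(-21 - 44) = ((½)*(-⅕)*(-11))*(-65) = (11/10)*(-65) = -143/2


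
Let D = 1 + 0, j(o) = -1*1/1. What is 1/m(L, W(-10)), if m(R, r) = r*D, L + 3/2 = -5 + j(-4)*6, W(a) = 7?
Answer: ⅐ ≈ 0.14286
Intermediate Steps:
j(o) = -1 (j(o) = -1*1 = -1)
D = 1
L = -25/2 (L = -3/2 + (-5 - 1*6) = -3/2 + (-5 - 6) = -3/2 - 11 = -25/2 ≈ -12.500)
m(R, r) = r (m(R, r) = r*1 = r)
1/m(L, W(-10)) = 1/7 = ⅐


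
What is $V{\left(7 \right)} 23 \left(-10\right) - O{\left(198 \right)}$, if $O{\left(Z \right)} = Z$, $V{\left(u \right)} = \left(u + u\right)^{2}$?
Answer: $-45278$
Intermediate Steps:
$V{\left(u \right)} = 4 u^{2}$ ($V{\left(u \right)} = \left(2 u\right)^{2} = 4 u^{2}$)
$V{\left(7 \right)} 23 \left(-10\right) - O{\left(198 \right)} = 4 \cdot 7^{2} \cdot 23 \left(-10\right) - 198 = 4 \cdot 49 \cdot 23 \left(-10\right) - 198 = 196 \cdot 23 \left(-10\right) - 198 = 4508 \left(-10\right) - 198 = -45080 - 198 = -45278$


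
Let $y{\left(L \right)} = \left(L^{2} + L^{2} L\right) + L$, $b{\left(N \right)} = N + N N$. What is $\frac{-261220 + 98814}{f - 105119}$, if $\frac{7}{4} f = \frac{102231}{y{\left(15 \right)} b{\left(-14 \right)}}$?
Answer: $\frac{124660409510}{80687699461} \approx 1.545$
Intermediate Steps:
$b{\left(N \right)} = N + N^{2}$
$y{\left(L \right)} = L + L^{2} + L^{3}$ ($y{\left(L \right)} = \left(L^{2} + L^{3}\right) + L = L + L^{2} + L^{3}$)
$f = \frac{68154}{767585}$ ($f = \frac{4 \frac{102231}{15 \left(1 + 15 + 15^{2}\right) \left(- 14 \left(1 - 14\right)\right)}}{7} = \frac{4 \frac{102231}{15 \left(1 + 15 + 225\right) \left(\left(-14\right) \left(-13\right)\right)}}{7} = \frac{4 \frac{102231}{15 \cdot 241 \cdot 182}}{7} = \frac{4 \frac{102231}{3615 \cdot 182}}{7} = \frac{4 \cdot \frac{102231}{657930}}{7} = \frac{4 \cdot 102231 \cdot \frac{1}{657930}}{7} = \frac{4}{7} \cdot \frac{34077}{219310} = \frac{68154}{767585} \approx 0.08879$)
$\frac{-261220 + 98814}{f - 105119} = \frac{-261220 + 98814}{\frac{68154}{767585} - 105119} = - \frac{162406}{- \frac{80687699461}{767585}} = \left(-162406\right) \left(- \frac{767585}{80687699461}\right) = \frac{124660409510}{80687699461}$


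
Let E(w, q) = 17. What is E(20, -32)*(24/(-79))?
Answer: -408/79 ≈ -5.1646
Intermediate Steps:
E(20, -32)*(24/(-79)) = 17*(24/(-79)) = 17*(24*(-1/79)) = 17*(-24/79) = -408/79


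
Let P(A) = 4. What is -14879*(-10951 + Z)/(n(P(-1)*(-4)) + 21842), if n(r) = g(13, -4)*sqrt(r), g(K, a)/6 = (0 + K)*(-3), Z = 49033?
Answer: -3094039856919/119487265 - 132589566252*I/119487265 ≈ -25894.0 - 1109.7*I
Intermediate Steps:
g(K, a) = -18*K (g(K, a) = 6*((0 + K)*(-3)) = 6*(K*(-3)) = 6*(-3*K) = -18*K)
n(r) = -234*sqrt(r) (n(r) = (-18*13)*sqrt(r) = -234*sqrt(r))
-14879*(-10951 + Z)/(n(P(-1)*(-4)) + 21842) = -14879*(-10951 + 49033)/(-234*4*I + 21842) = -14879*38082/(-936*I + 21842) = -(3094039856919/119487265 + 132589566252*I/119487265) = -14879*362559681*(10921/19041 + 156*I/6347)/119487265 = -5394525493599*(10921/19041 + 156*I/6347)/119487265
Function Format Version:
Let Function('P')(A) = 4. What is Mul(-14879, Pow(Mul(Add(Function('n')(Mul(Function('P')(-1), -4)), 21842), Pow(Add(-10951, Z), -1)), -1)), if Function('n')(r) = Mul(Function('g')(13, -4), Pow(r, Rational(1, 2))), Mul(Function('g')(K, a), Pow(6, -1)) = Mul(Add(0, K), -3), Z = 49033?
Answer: Add(Rational(-3094039856919, 119487265), Mul(Rational(-132589566252, 119487265), I)) ≈ Add(-25894., Mul(-1109.7, I))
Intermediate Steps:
Function('g')(K, a) = Mul(-18, K) (Function('g')(K, a) = Mul(6, Mul(Add(0, K), -3)) = Mul(6, Mul(K, -3)) = Mul(6, Mul(-3, K)) = Mul(-18, K))
Function('n')(r) = Mul(-234, Pow(r, Rational(1, 2))) (Function('n')(r) = Mul(Mul(-18, 13), Pow(r, Rational(1, 2))) = Mul(-234, Pow(r, Rational(1, 2))))
Mul(-14879, Pow(Mul(Add(Function('n')(Mul(Function('P')(-1), -4)), 21842), Pow(Add(-10951, Z), -1)), -1)) = Mul(-14879, Pow(Mul(Add(Mul(-234, Pow(Mul(4, -4), Rational(1, 2))), 21842), Pow(Add(-10951, 49033), -1)), -1)) = Mul(-14879, Pow(Mul(Add(Mul(-234, Pow(-16, Rational(1, 2))), 21842), Pow(38082, -1)), -1)) = Mul(-14879, Pow(Mul(Add(Mul(-234, Mul(4, I)), 21842), Rational(1, 38082)), -1)) = Mul(-14879, Pow(Mul(Add(Mul(-936, I), 21842), Rational(1, 38082)), -1)) = Mul(-14879, Pow(Mul(Add(21842, Mul(-936, I)), Rational(1, 38082)), -1)) = Mul(-14879, Pow(Add(Rational(10921, 19041), Mul(Rational(-156, 6347), I)), -1)) = Mul(-14879, Mul(Rational(362559681, 119487265), Add(Rational(10921, 19041), Mul(Rational(156, 6347), I)))) = Mul(Rational(-5394525493599, 119487265), Add(Rational(10921, 19041), Mul(Rational(156, 6347), I)))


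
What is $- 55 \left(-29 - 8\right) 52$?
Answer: $105820$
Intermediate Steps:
$- 55 \left(-29 - 8\right) 52 = \left(-55\right) \left(-37\right) 52 = 2035 \cdot 52 = 105820$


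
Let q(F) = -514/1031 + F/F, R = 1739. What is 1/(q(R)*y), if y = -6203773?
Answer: -1031/3207350641 ≈ -3.2145e-7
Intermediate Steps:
q(F) = 517/1031 (q(F) = -514*1/1031 + 1 = -514/1031 + 1 = 517/1031)
1/(q(R)*y) = 1/((517/1031)*(-6203773)) = (1031/517)*(-1/6203773) = -1031/3207350641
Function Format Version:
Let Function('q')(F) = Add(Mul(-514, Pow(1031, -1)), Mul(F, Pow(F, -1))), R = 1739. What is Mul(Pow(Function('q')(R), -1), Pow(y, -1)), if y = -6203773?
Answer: Rational(-1031, 3207350641) ≈ -3.2145e-7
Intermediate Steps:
Function('q')(F) = Rational(517, 1031) (Function('q')(F) = Add(Mul(-514, Rational(1, 1031)), 1) = Add(Rational(-514, 1031), 1) = Rational(517, 1031))
Mul(Pow(Function('q')(R), -1), Pow(y, -1)) = Mul(Pow(Rational(517, 1031), -1), Pow(-6203773, -1)) = Mul(Rational(1031, 517), Rational(-1, 6203773)) = Rational(-1031, 3207350641)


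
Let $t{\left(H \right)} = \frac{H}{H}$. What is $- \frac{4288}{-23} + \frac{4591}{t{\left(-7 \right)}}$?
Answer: $\frac{109881}{23} \approx 4777.4$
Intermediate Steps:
$t{\left(H \right)} = 1$
$- \frac{4288}{-23} + \frac{4591}{t{\left(-7 \right)}} = - \frac{4288}{-23} + \frac{4591}{1} = \left(-4288\right) \left(- \frac{1}{23}\right) + 4591 \cdot 1 = \frac{4288}{23} + 4591 = \frac{109881}{23}$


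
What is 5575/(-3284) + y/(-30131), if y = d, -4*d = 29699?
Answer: -71798723/49475102 ≈ -1.4512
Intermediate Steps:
d = -29699/4 (d = -1/4*29699 = -29699/4 ≈ -7424.8)
y = -29699/4 ≈ -7424.8
5575/(-3284) + y/(-30131) = 5575/(-3284) - 29699/4/(-30131) = 5575*(-1/3284) - 29699/4*(-1/30131) = -5575/3284 + 29699/120524 = -71798723/49475102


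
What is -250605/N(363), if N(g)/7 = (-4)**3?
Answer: 250605/448 ≈ 559.39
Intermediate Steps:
N(g) = -448 (N(g) = 7*(-4)**3 = 7*(-64) = -448)
-250605/N(363) = -250605/(-448) = -250605*(-1/448) = 250605/448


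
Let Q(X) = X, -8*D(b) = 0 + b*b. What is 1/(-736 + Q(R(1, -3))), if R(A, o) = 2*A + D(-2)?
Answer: -2/1469 ≈ -0.0013615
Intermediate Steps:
D(b) = -b²/8 (D(b) = -(0 + b*b)/8 = -(0 + b²)/8 = -b²/8)
R(A, o) = -½ + 2*A (R(A, o) = 2*A - ⅛*(-2)² = 2*A - ⅛*4 = 2*A - ½ = -½ + 2*A)
1/(-736 + Q(R(1, -3))) = 1/(-736 + (-½ + 2*1)) = 1/(-736 + (-½ + 2)) = 1/(-736 + 3/2) = 1/(-1469/2) = -2/1469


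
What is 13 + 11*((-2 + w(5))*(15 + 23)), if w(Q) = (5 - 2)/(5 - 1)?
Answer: -1019/2 ≈ -509.50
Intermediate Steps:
w(Q) = ¾ (w(Q) = 3/4 = 3*(¼) = ¾)
13 + 11*((-2 + w(5))*(15 + 23)) = 13 + 11*((-2 + ¾)*(15 + 23)) = 13 + 11*(-5/4*38) = 13 + 11*(-95/2) = 13 - 1045/2 = -1019/2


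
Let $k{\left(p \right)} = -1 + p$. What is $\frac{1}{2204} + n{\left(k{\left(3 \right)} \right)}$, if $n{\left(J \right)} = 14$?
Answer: $\frac{30857}{2204} \approx 14.0$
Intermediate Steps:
$\frac{1}{2204} + n{\left(k{\left(3 \right)} \right)} = \frac{1}{2204} + 14 = \frac{30857}{2204}$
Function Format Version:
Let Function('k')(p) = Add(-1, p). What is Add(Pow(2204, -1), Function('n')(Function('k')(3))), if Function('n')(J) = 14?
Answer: Rational(30857, 2204) ≈ 14.000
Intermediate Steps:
Add(Pow(2204, -1), Function('n')(Function('k')(3))) = Add(Pow(2204, -1), 14) = Add(Rational(1, 2204), 14) = Rational(30857, 2204)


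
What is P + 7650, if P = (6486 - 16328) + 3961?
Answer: 1769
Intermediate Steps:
P = -5881 (P = -9842 + 3961 = -5881)
P + 7650 = -5881 + 7650 = 1769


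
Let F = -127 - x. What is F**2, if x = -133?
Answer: 36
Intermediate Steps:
F = 6 (F = -127 - 1*(-133) = -127 + 133 = 6)
F**2 = 6**2 = 36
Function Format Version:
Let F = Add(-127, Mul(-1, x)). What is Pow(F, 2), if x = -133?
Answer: 36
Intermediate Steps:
F = 6 (F = Add(-127, Mul(-1, -133)) = Add(-127, 133) = 6)
Pow(F, 2) = Pow(6, 2) = 36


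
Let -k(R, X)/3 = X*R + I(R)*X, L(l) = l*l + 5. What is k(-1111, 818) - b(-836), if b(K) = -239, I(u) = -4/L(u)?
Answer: 560925669029/205721 ≈ 2.7266e+6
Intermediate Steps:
L(l) = 5 + l² (L(l) = l² + 5 = 5 + l²)
I(u) = -4/(5 + u²)
k(R, X) = -3*R*X + 12*X/(5 + R²) (k(R, X) = -3*(X*R + (-4/(5 + R²))*X) = -3*(R*X - 4*X/(5 + R²)) = -3*R*X + 12*X/(5 + R²))
k(-1111, 818) - b(-836) = 3*818*(4 - 1*(-1111)³ - 5*(-1111))/(5 + (-1111)²) - 1*(-239) = 3*818*(4 - 1*(-1371330631) + 5555)/(5 + 1234321) + 239 = 3*818*(4 + 1371330631 + 5555)/1234326 + 239 = 3*818*(1/1234326)*1371336190 + 239 = 560876501710/205721 + 239 = 560925669029/205721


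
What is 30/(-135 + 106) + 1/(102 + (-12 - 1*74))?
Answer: -451/464 ≈ -0.97198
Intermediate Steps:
30/(-135 + 106) + 1/(102 + (-12 - 1*74)) = 30/(-29) + 1/(102 + (-12 - 74)) = -1/29*30 + 1/(102 - 86) = -30/29 + 1/16 = -451/464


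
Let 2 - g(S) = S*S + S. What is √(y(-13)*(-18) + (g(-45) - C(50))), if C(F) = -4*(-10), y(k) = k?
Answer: 2*I*√446 ≈ 42.237*I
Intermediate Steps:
g(S) = 2 - S - S² (g(S) = 2 - (S*S + S) = 2 - (S² + S) = 2 - (S + S²) = 2 + (-S - S²) = 2 - S - S²)
C(F) = 40
√(y(-13)*(-18) + (g(-45) - C(50))) = √(-13*(-18) + ((2 - 1*(-45) - 1*(-45)²) - 1*40)) = √(234 + ((2 + 45 - 1*2025) - 40)) = √(234 + ((2 + 45 - 2025) - 40)) = √(234 + (-1978 - 40)) = √(234 - 2018) = √(-1784) = 2*I*√446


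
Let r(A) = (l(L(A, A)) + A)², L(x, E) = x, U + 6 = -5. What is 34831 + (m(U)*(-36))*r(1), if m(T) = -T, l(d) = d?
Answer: 33247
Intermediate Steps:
U = -11 (U = -6 - 5 = -11)
r(A) = 4*A² (r(A) = (A + A)² = (2*A)² = 4*A²)
34831 + (m(U)*(-36))*r(1) = 34831 + (-1*(-11)*(-36))*(4*1²) = 34831 + (11*(-36))*(4*1) = 34831 - 396*4 = 34831 - 1584 = 33247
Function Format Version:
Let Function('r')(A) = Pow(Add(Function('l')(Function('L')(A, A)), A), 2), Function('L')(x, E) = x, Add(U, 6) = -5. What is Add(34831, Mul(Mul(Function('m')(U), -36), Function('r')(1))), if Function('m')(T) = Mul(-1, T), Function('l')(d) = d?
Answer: 33247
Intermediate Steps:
U = -11 (U = Add(-6, -5) = -11)
Function('r')(A) = Mul(4, Pow(A, 2)) (Function('r')(A) = Pow(Add(A, A), 2) = Pow(Mul(2, A), 2) = Mul(4, Pow(A, 2)))
Add(34831, Mul(Mul(Function('m')(U), -36), Function('r')(1))) = Add(34831, Mul(Mul(Mul(-1, -11), -36), Mul(4, Pow(1, 2)))) = Add(34831, Mul(Mul(11, -36), Mul(4, 1))) = Add(34831, Mul(-396, 4)) = Add(34831, -1584) = 33247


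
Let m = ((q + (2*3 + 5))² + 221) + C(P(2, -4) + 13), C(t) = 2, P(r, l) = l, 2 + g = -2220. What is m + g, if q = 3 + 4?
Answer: -1675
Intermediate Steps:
g = -2222 (g = -2 - 2220 = -2222)
q = 7
m = 547 (m = ((7 + (2*3 + 5))² + 221) + 2 = ((7 + (6 + 5))² + 221) + 2 = ((7 + 11)² + 221) + 2 = (18² + 221) + 2 = (324 + 221) + 2 = 545 + 2 = 547)
m + g = 547 - 2222 = -1675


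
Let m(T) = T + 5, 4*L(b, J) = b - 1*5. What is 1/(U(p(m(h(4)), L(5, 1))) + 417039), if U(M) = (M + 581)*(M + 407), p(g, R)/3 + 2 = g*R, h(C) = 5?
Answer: 1/647614 ≈ 1.5441e-6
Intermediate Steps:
L(b, J) = -5/4 + b/4 (L(b, J) = (b - 1*5)/4 = (b - 5)/4 = (-5 + b)/4 = -5/4 + b/4)
m(T) = 5 + T
p(g, R) = -6 + 3*R*g (p(g, R) = -6 + 3*(g*R) = -6 + 3*(R*g) = -6 + 3*R*g)
U(M) = (407 + M)*(581 + M) (U(M) = (581 + M)*(407 + M) = (407 + M)*(581 + M))
1/(U(p(m(h(4)), L(5, 1))) + 417039) = 1/((236467 + (-6 + 3*(-5/4 + (¼)*5)*(5 + 5))² + 988*(-6 + 3*(-5/4 + (¼)*5)*(5 + 5))) + 417039) = 1/((236467 + (-6 + 3*(-5/4 + 5/4)*10)² + 988*(-6 + 3*(-5/4 + 5/4)*10)) + 417039) = 1/((236467 + (-6 + 3*0*10)² + 988*(-6 + 3*0*10)) + 417039) = 1/((236467 + (-6 + 0)² + 988*(-6 + 0)) + 417039) = 1/((236467 + (-6)² + 988*(-6)) + 417039) = 1/((236467 + 36 - 5928) + 417039) = 1/(230575 + 417039) = 1/647614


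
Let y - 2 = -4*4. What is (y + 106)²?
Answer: 8464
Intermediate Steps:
y = -14 (y = 2 - 4*4 = 2 - 16 = -14)
(y + 106)² = (-14 + 106)² = 92² = 8464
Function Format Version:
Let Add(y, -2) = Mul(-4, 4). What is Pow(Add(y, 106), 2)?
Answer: 8464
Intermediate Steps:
y = -14 (y = Add(2, Mul(-4, 4)) = Add(2, -16) = -14)
Pow(Add(y, 106), 2) = Pow(Add(-14, 106), 2) = Pow(92, 2) = 8464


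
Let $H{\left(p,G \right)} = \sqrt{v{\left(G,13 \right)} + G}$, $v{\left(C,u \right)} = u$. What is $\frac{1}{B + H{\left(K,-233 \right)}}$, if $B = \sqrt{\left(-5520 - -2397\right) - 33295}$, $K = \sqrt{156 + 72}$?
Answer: $- \frac{i}{\sqrt{36418} + 2 \sqrt{55}} \approx - 0.0048622 i$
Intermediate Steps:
$K = 2 \sqrt{57}$ ($K = \sqrt{228} = 2 \sqrt{57} \approx 15.1$)
$H{\left(p,G \right)} = \sqrt{13 + G}$
$B = i \sqrt{36418}$ ($B = \sqrt{\left(-5520 + 2397\right) - 33295} = \sqrt{-3123 - 33295} = \sqrt{-36418} = i \sqrt{36418} \approx 190.83 i$)
$\frac{1}{B + H{\left(K,-233 \right)}} = \frac{1}{i \sqrt{36418} + \sqrt{13 - 233}} = \frac{1}{i \sqrt{36418} + \sqrt{-220}} = \frac{1}{i \sqrt{36418} + 2 i \sqrt{55}}$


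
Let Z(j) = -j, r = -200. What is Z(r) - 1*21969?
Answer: -21769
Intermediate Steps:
Z(r) - 1*21969 = -1*(-200) - 1*21969 = 200 - 21969 = -21769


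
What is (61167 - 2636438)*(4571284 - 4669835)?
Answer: 253795532321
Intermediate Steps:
(61167 - 2636438)*(4571284 - 4669835) = -2575271*(-98551) = 253795532321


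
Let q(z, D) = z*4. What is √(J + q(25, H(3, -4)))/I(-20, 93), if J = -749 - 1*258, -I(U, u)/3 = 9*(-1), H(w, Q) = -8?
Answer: I*√907/27 ≈ 1.1154*I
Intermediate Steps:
q(z, D) = 4*z
I(U, u) = 27 (I(U, u) = -27*(-1) = -3*(-9) = 27)
J = -1007 (J = -749 - 258 = -1007)
√(J + q(25, H(3, -4)))/I(-20, 93) = √(-1007 + 4*25)/27 = √(-1007 + 100)*(1/27) = √(-907)*(1/27) = (I*√907)*(1/27) = I*√907/27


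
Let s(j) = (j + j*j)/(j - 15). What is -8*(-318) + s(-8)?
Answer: 58456/23 ≈ 2541.6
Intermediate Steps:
s(j) = (j + j**2)/(-15 + j)
-8*(-318) + s(-8) = -8*(-318) - 8*(1 - 8)/(-15 - 8) = 2544 - 8*(-7)/(-23) = 2544 - 8*(-1/23)*(-7) = 2544 - 56/23 = 58456/23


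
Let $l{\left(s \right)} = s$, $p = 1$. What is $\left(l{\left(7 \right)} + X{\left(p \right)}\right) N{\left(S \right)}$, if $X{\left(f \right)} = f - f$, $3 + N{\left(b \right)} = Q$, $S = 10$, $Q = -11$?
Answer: $-98$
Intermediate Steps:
$N{\left(b \right)} = -14$ ($N{\left(b \right)} = -3 - 11 = -14$)
$X{\left(f \right)} = 0$
$\left(l{\left(7 \right)} + X{\left(p \right)}\right) N{\left(S \right)} = \left(7 + 0\right) \left(-14\right) = 7 \left(-14\right) = -98$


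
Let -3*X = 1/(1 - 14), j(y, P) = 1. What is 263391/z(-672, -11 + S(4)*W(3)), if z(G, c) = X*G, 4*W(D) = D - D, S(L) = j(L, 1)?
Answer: -3424083/224 ≈ -15286.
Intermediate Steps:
S(L) = 1
X = 1/39 (X = -1/(3*(1 - 14)) = -1/3/(-13) = -1/3*(-1/13) = 1/39 ≈ 0.025641)
W(D) = 0 (W(D) = (D - D)/4 = (1/4)*0 = 0)
z(G, c) = G/39
263391/z(-672, -11 + S(4)*W(3)) = 263391/(((1/39)*(-672))) = 263391/(-224/13) = 263391*(-13/224) = -3424083/224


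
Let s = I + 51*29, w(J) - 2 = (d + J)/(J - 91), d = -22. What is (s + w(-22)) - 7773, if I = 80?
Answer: -701912/113 ≈ -6211.6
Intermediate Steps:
w(J) = 2 + (-22 + J)/(-91 + J) (w(J) = 2 + (-22 + J)/(J - 91) = 2 + (-22 + J)/(-91 + J))
s = 1559 (s = 80 + 51*29 = 80 + 1479 = 1559)
(s + w(-22)) - 7773 = (1559 + 3*(-68 - 22)/(-91 - 22)) - 7773 = (1559 + 3*(-90)/(-113)) - 7773 = (1559 + 3*(-1/113)*(-90)) - 7773 = (1559 + 270/113) - 7773 = 176437/113 - 7773 = -701912/113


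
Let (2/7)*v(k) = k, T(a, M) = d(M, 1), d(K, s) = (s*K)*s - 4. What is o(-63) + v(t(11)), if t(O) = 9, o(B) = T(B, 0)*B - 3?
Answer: 561/2 ≈ 280.50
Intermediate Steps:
d(K, s) = -4 + K*s² (d(K, s) = (K*s)*s - 4 = K*s² - 4 = -4 + K*s²)
T(a, M) = -4 + M (T(a, M) = -4 + M*1² = -4 + M*1 = -4 + M)
o(B) = -3 - 4*B (o(B) = (-4 + 0)*B - 3 = -4*B - 3 = -3 - 4*B)
v(k) = 7*k/2
o(-63) + v(t(11)) = (-3 - 4*(-63)) + (7/2)*9 = (-3 + 252) + 63/2 = 249 + 63/2 = 561/2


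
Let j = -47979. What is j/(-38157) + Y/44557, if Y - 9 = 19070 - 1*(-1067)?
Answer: 968837075/566720483 ≈ 1.7096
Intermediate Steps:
Y = 20146 (Y = 9 + (19070 - 1*(-1067)) = 9 + (19070 + 1067) = 9 + 20137 = 20146)
j/(-38157) + Y/44557 = -47979/(-38157) + 20146/44557 = -47979*(-1/38157) + 20146*(1/44557) = 15993/12719 + 20146/44557 = 968837075/566720483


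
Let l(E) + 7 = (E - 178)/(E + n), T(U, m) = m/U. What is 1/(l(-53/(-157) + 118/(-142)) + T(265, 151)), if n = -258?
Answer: -381788945/2191344207 ≈ -0.17423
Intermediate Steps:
l(E) = -7 + (-178 + E)/(-258 + E) (l(E) = -7 + (E - 178)/(E - 258) = -7 + (-178 + E)/(-258 + E))
1/(l(-53/(-157) + 118/(-142)) + T(265, 151)) = 1/(2*(814 - 3*(-53/(-157) + 118/(-142)))/(-258 + (-53/(-157) + 118/(-142))) + 151/265) = 1/(2*(814 - 3*(-53*(-1/157) + 118*(-1/142)))/(-258 + (-53*(-1/157) + 118*(-1/142))) + 151*(1/265)) = 1/(2*(814 - 3*(53/157 - 59/71))/(-258 + (53/157 - 59/71)) + 151/265) = 1/(2*(814 - 3*(-5500/11147))/(-258 - 5500/11147) + 151/265) = 1/(2*(814 + 16500/11147)/(-2881426/11147) + 151/265) = 1/(2*(-11147/2881426)*(9090158/11147) + 151/265) = 1/(-9090158/1440713 + 151/265) = 1/(-2191344207/381788945) = -381788945/2191344207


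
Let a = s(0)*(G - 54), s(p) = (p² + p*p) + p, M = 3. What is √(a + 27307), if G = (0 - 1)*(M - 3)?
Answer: √27307 ≈ 165.25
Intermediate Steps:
G = 0 (G = (0 - 1)*(3 - 3) = -1*0 = 0)
s(p) = p + 2*p² (s(p) = (p² + p²) + p = 2*p² + p = p + 2*p²)
a = 0 (a = (0*(1 + 2*0))*(0 - 54) = (0*(1 + 0))*(-54) = (0*1)*(-54) = 0*(-54) = 0)
√(a + 27307) = √(0 + 27307) = √27307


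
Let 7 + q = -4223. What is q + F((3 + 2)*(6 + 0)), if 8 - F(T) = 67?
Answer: -4289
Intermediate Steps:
F(T) = -59 (F(T) = 8 - 1*67 = 8 - 67 = -59)
q = -4230 (q = -7 - 4223 = -4230)
q + F((3 + 2)*(6 + 0)) = -4230 - 59 = -4289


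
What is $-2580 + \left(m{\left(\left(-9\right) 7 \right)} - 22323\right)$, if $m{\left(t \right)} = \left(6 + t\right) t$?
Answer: $-21312$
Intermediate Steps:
$m{\left(t \right)} = t \left(6 + t\right)$
$-2580 + \left(m{\left(\left(-9\right) 7 \right)} - 22323\right) = -2580 - \left(22323 - \left(-9\right) 7 \left(6 - 63\right)\right) = -2580 - \left(22323 + 63 \left(6 - 63\right)\right) = -2580 - 18732 = -21312$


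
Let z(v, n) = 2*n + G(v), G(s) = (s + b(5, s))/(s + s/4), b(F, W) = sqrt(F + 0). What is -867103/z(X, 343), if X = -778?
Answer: -1126445516945855/892215551128 - 1686515335*sqrt(5)/892215551128 ≈ -1262.5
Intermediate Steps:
b(F, W) = sqrt(F)
G(s) = 4*(s + sqrt(5))/(5*s) (G(s) = (s + sqrt(5))/(s + s/4) = (s + sqrt(5))/((5*s/4)) = (s + sqrt(5))*(4/(5*s)) = 4*(s + sqrt(5))/(5*s))
z(v, n) = 2*n + 4*(v + sqrt(5))/(5*v)
-867103/z(X, 343) = -867103/(4/5 + 2*343 + (4/5)*sqrt(5)/(-778)) = -867103/(4/5 + 686 + (4/5)*sqrt(5)*(-1/778)) = -867103/(4/5 + 686 - 2*sqrt(5)/1945) = -867103/(3434/5 - 2*sqrt(5)/1945)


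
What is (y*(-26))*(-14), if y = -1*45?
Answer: -16380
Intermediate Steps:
y = -45
(y*(-26))*(-14) = -45*(-26)*(-14) = 1170*(-14) = -16380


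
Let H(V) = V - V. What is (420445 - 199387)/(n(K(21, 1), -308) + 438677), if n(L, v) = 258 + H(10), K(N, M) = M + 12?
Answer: 221058/438935 ≈ 0.50362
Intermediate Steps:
H(V) = 0
K(N, M) = 12 + M
n(L, v) = 258 (n(L, v) = 258 + 0 = 258)
(420445 - 199387)/(n(K(21, 1), -308) + 438677) = (420445 - 199387)/(258 + 438677) = 221058/438935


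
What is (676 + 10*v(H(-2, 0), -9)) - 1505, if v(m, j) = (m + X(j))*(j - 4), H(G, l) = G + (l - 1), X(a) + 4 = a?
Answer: 1251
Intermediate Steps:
X(a) = -4 + a
H(G, l) = -1 + G + l (H(G, l) = G + (-1 + l) = -1 + G + l)
v(m, j) = (-4 + j)*(-4 + j + m) (v(m, j) = (m + (-4 + j))*(j - 4) = (-4 + j + m)*(-4 + j) = (-4 + j)*(-4 + j + m))
(676 + 10*v(H(-2, 0), -9)) - 1505 = (676 + 10*(16 + (-9)**2 - 8*(-9) - 4*(-1 - 2 + 0) - 9*(-1 - 2 + 0))) - 1505 = (676 + 10*(16 + 81 + 72 - 4*(-3) - 9*(-3))) - 1505 = (676 + 10*(16 + 81 + 72 + 12 + 27)) - 1505 = (676 + 10*208) - 1505 = (676 + 2080) - 1505 = 2756 - 1505 = 1251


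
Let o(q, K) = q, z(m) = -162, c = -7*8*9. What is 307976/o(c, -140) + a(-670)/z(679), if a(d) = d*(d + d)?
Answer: -3488773/567 ≈ -6153.0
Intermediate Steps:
c = -504 (c = -56*9 = -504)
a(d) = 2*d² (a(d) = d*(2*d) = 2*d²)
307976/o(c, -140) + a(-670)/z(679) = 307976/(-504) + (2*(-670)²)/(-162) = 307976*(-1/504) + (2*448900)*(-1/162) = -38497/63 + 897800*(-1/162) = -38497/63 - 448900/81 = -3488773/567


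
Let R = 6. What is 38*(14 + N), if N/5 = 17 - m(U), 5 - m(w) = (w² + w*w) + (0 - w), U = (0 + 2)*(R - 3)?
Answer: 15352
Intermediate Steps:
U = 6 (U = (0 + 2)*(6 - 3) = 2*3 = 6)
m(w) = 5 + w - 2*w² (m(w) = 5 - ((w² + w*w) + (0 - w)) = 5 - ((w² + w²) - w) = 5 - (2*w² - w) = 5 - (-w + 2*w²) = 5 + (w - 2*w²) = 5 + w - 2*w²)
N = 390 (N = 5*(17 - (5 + 6 - 2*6²)) = 5*(17 - (5 + 6 - 2*36)) = 5*(17 - (5 + 6 - 72)) = 5*(17 - 1*(-61)) = 5*(17 + 61) = 5*78 = 390)
38*(14 + N) = 38*(14 + 390) = 38*404 = 15352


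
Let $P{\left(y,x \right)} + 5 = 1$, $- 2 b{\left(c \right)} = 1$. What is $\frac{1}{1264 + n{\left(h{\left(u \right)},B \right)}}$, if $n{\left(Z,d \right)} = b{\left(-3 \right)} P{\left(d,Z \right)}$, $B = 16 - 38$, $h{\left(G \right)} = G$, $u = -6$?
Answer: $\frac{1}{1266} \approx 0.00078989$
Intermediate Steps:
$b{\left(c \right)} = - \frac{1}{2}$ ($b{\left(c \right)} = \left(- \frac{1}{2}\right) 1 = - \frac{1}{2}$)
$P{\left(y,x \right)} = -4$ ($P{\left(y,x \right)} = -5 + 1 = -4$)
$B = -22$
$n{\left(Z,d \right)} = 2$ ($n{\left(Z,d \right)} = \left(- \frac{1}{2}\right) \left(-4\right) = 2$)
$\frac{1}{1264 + n{\left(h{\left(u \right)},B \right)}} = \frac{1}{1264 + 2} = \frac{1}{1266}$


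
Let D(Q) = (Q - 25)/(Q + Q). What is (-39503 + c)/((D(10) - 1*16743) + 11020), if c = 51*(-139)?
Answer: 186368/22895 ≈ 8.1401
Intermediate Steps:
D(Q) = (-25 + Q)/(2*Q) (D(Q) = (-25 + Q)/((2*Q)) = (-25 + Q)*(1/(2*Q)) = (-25 + Q)/(2*Q))
c = -7089
(-39503 + c)/((D(10) - 1*16743) + 11020) = (-39503 - 7089)/(((½)*(-25 + 10)/10 - 1*16743) + 11020) = -46592/(((½)*(⅒)*(-15) - 16743) + 11020) = -46592/((-¾ - 16743) + 11020) = -46592/(-66975/4 + 11020) = -46592/(-22895/4) = -46592*(-4/22895) = 186368/22895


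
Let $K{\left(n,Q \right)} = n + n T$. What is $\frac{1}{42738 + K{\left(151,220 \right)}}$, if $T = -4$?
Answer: $\frac{1}{42285} \approx 2.3649 \cdot 10^{-5}$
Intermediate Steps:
$K{\left(n,Q \right)} = - 3 n$ ($K{\left(n,Q \right)} = n + n \left(-4\right) = n - 4 n = - 3 n$)
$\frac{1}{42738 + K{\left(151,220 \right)}} = \frac{1}{42738 - 453} = \frac{1}{42285}$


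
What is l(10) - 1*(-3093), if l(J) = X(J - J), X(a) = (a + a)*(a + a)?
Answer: 3093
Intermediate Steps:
X(a) = 4*a² (X(a) = (2*a)*(2*a) = 4*a²)
l(J) = 0 (l(J) = 4*(J - J)² = 4*0² = 4*0 = 0)
l(10) - 1*(-3093) = 0 - 1*(-3093) = 0 + 3093 = 3093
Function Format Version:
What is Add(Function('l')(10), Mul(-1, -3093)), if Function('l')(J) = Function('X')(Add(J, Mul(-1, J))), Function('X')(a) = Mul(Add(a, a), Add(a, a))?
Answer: 3093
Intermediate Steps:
Function('X')(a) = Mul(4, Pow(a, 2)) (Function('X')(a) = Mul(Mul(2, a), Mul(2, a)) = Mul(4, Pow(a, 2)))
Function('l')(J) = 0 (Function('l')(J) = Mul(4, Pow(Add(J, Mul(-1, J)), 2)) = Mul(4, Pow(0, 2)) = Mul(4, 0) = 0)
Add(Function('l')(10), Mul(-1, -3093)) = Add(0, Mul(-1, -3093)) = Add(0, 3093) = 3093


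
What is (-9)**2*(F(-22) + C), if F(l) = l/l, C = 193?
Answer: 15714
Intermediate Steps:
F(l) = 1
(-9)**2*(F(-22) + C) = (-9)**2*(1 + 193) = 81*194 = 15714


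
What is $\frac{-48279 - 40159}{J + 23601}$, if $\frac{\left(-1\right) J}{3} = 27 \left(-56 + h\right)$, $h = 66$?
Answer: $- \frac{88438}{22791} \approx -3.8804$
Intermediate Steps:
$J = -810$ ($J = - 3 \cdot 27 \left(-56 + 66\right) = - 3 \cdot 27 \cdot 10 = \left(-3\right) 270 = -810$)
$\frac{-48279 - 40159}{J + 23601} = \frac{-48279 - 40159}{-810 + 23601} = - \frac{88438}{22791}$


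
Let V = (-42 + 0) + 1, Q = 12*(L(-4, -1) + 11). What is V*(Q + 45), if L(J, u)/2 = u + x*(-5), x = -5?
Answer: -30873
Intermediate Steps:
L(J, u) = 50 + 2*u (L(J, u) = 2*(u - 5*(-5)) = 2*(u + 25) = 2*(25 + u) = 50 + 2*u)
Q = 708 (Q = 12*((50 + 2*(-1)) + 11) = 12*((50 - 2) + 11) = 12*(48 + 11) = 12*59 = 708)
V = -41 (V = -42 + 1 = -41)
V*(Q + 45) = -41*(708 + 45) = -41*753 = -30873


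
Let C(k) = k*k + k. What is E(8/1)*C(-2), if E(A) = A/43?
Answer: 16/43 ≈ 0.37209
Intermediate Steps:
C(k) = k + k² (C(k) = k² + k = k + k²)
E(A) = A/43 (E(A) = A*(1/43) = A/43)
E(8/1)*C(-2) = ((8/1)/43)*(-2*(1 - 2)) = ((8*1)/43)*(-2*(-1)) = ((1/43)*8)*2 = (8/43)*2 = 16/43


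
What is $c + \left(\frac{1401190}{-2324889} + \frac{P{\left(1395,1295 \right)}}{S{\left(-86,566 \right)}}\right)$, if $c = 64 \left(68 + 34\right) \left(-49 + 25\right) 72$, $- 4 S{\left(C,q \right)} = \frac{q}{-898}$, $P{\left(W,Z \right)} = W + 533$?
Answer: $- \frac{1059115191856078}{93991941} \approx -1.1268 \cdot 10^{7}$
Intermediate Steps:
$P{\left(W,Z \right)} = 533 + W$
$S{\left(C,q \right)} = \frac{q}{3592}$ ($S{\left(C,q \right)} = - \frac{q \frac{1}{-898}}{4} = - \frac{q \left(- \frac{1}{898}\right)}{4} = - \frac{\left(- \frac{1}{898}\right) q}{4} = \frac{q}{3592}$)
$c = -11280384$ ($c = 64 \cdot 102 \left(-24\right) 72 = 64 \left(-2448\right) 72 = \left(-156672\right) 72 = -11280384$)
$c + \left(\frac{1401190}{-2324889} + \frac{P{\left(1395,1295 \right)}}{S{\left(-86,566 \right)}}\right) = -11280384 + \left(\frac{1401190}{-2324889} + \frac{533 + 1395}{\frac{1}{3592} \cdot 566}\right) = -11280384 + \left(1401190 \left(- \frac{1}{2324889}\right) + \frac{1928}{\frac{283}{1796}}\right) = -11280384 + \left(- \frac{200170}{332127} + 1928 \cdot \frac{1796}{283}\right) = -11280384 + \left(- \frac{200170}{332127} + \frac{3462688}{283}\right) = -11280384 + \frac{1149995529266}{93991941} = - \frac{1059115191856078}{93991941}$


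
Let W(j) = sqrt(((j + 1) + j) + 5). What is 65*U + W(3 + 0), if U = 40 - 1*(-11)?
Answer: 3315 + 2*sqrt(3) ≈ 3318.5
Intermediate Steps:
U = 51 (U = 40 + 11 = 51)
W(j) = sqrt(6 + 2*j) (W(j) = sqrt(((1 + j) + j) + 5) = sqrt((1 + 2*j) + 5) = sqrt(6 + 2*j))
65*U + W(3 + 0) = 65*51 + sqrt(6 + 2*(3 + 0)) = 3315 + sqrt(6 + 2*3) = 3315 + sqrt(6 + 6) = 3315 + sqrt(12) = 3315 + 2*sqrt(3)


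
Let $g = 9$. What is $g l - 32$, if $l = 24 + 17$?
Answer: $337$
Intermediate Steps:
$l = 41$
$g l - 32 = 9 \cdot 41 - 32 = 369 - 32 = 337$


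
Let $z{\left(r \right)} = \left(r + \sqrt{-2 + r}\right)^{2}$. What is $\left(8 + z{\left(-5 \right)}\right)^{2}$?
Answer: $-24 - 520 i \sqrt{7} \approx -24.0 - 1375.8 i$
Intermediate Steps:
$\left(8 + z{\left(-5 \right)}\right)^{2} = \left(8 + \left(-5 + \sqrt{-2 - 5}\right)^{2}\right)^{2} = \left(8 + \left(-5 + \sqrt{-7}\right)^{2}\right)^{2} = \left(8 + \left(-5 + i \sqrt{7}\right)^{2}\right)^{2}$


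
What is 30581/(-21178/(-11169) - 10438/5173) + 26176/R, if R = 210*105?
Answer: -19479822688336361/77486213700 ≈ -2.5140e+5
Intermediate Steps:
R = 22050
30581/(-21178/(-11169) - 10438/5173) + 26176/R = 30581/(-21178/(-11169) - 10438/5173) + 26176/22050 = 30581/(-21178*(-1/11169) - 10438*1/5173) + 26176*(1/22050) = 30581/(21178/11169 - 10438/5173) + 13088/11025 = 30581/(-7028228/57777237) + 13088/11025 = 30581*(-57777237/7028228) + 13088/11025 = -1766885684697/7028228 + 13088/11025 = -19479822688336361/77486213700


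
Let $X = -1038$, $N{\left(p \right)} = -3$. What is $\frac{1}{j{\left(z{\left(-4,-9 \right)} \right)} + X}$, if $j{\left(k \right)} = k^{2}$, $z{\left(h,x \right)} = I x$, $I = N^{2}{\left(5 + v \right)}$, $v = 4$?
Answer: $\frac{1}{5523} \approx 0.00018106$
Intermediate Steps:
$I = 9$ ($I = \left(-3\right)^{2} = 9$)
$z{\left(h,x \right)} = 9 x$
$\frac{1}{j{\left(z{\left(-4,-9 \right)} \right)} + X} = \frac{1}{\left(9 \left(-9\right)\right)^{2} - 1038} = \frac{1}{\left(-81\right)^{2} - 1038} = \frac{1}{6561 - 1038} = \frac{1}{5523}$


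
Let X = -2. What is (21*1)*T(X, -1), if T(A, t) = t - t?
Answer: 0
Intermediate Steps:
T(A, t) = 0
(21*1)*T(X, -1) = (21*1)*0 = 21*0 = 0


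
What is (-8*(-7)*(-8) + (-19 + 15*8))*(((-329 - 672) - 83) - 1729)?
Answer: 976111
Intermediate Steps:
(-8*(-7)*(-8) + (-19 + 15*8))*(((-329 - 672) - 83) - 1729) = (56*(-8) + (-19 + 120))*((-1001 - 83) - 1729) = (-448 + 101)*(-1084 - 1729) = -347*(-2813) = 976111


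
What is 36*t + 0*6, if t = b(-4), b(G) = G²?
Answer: 576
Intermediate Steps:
t = 16 (t = (-4)² = 16)
36*t + 0*6 = 36*16 + 0*6 = 576 + 0 = 576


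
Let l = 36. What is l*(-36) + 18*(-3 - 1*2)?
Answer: -1386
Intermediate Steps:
l*(-36) + 18*(-3 - 1*2) = 36*(-36) + 18*(-3 - 1*2) = -1296 + 18*(-3 - 2) = -1296 + 18*(-5) = -1296 - 90 = -1386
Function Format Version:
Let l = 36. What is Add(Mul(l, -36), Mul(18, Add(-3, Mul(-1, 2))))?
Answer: -1386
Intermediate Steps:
Add(Mul(l, -36), Mul(18, Add(-3, Mul(-1, 2)))) = Add(Mul(36, -36), Mul(18, Add(-3, Mul(-1, 2)))) = Add(-1296, Mul(18, Add(-3, -2))) = Add(-1296, Mul(18, -5)) = Add(-1296, -90) = -1386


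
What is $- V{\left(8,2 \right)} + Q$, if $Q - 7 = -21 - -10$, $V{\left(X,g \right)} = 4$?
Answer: $-8$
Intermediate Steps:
$Q = -4$ ($Q = 7 - 11 = -4$)
$- V{\left(8,2 \right)} + Q = \left(-1\right) 4 - 4 = -4 - 4 = -8$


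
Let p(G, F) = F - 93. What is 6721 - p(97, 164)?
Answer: 6650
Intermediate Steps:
p(G, F) = -93 + F
6721 - p(97, 164) = 6721 - (-93 + 164) = 6721 - 1*71 = 6721 - 71 = 6650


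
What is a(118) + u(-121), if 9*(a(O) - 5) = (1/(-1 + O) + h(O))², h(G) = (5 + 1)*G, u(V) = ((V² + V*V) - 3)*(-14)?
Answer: -43638244532/123201 ≈ -3.5420e+5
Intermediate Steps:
u(V) = 42 - 28*V² (u(V) = ((V² + V²) - 3)*(-14) = (2*V² - 3)*(-14) = (-3 + 2*V²)*(-14) = 42 - 28*V²)
h(G) = 6*G
a(O) = 5 + (1/(-1 + O) + 6*O)²/9
a(118) + u(-121) = (5 + (1 - 6*118 + 6*118²)²/(9*(-1 + 118)²)) + (42 - 28*(-121)²) = (5 + (⅑)*(1 - 708 + 6*13924)²/117²) + (42 - 28*14641) = (5 + (⅑)*(1/13689)*(1 - 708 + 83544)²) + (42 - 409948) = (5 + (⅑)*(1/13689)*82837²) - 409906 = (5 + (⅑)*(1/13689)*6861968569) - 409906 = (5 + 6861968569/123201) - 409906 = 6862584574/123201 - 409906 = -43638244532/123201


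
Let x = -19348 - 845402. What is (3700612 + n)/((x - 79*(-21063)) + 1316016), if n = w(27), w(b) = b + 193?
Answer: 3700832/2115243 ≈ 1.7496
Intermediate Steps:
x = -864750
w(b) = 193 + b
n = 220 (n = 193 + 27 = 220)
(3700612 + n)/((x - 79*(-21063)) + 1316016) = (3700612 + 220)/((-864750 - 79*(-21063)) + 1316016) = 3700832/((-864750 + 1663977) + 1316016) = 3700832/(799227 + 1316016) = 3700832/2115243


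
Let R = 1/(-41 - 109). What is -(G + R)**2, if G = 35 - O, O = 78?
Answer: -41615401/22500 ≈ -1849.6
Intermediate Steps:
G = -43 (G = 35 - 1*78 = 35 - 78 = -43)
R = -1/150 (R = 1/(-150) = -1/150 ≈ -0.0066667)
-(G + R)**2 = -(-43 - 1/150)**2 = -(-6451/150)**2 = -1*41615401/22500 = -41615401/22500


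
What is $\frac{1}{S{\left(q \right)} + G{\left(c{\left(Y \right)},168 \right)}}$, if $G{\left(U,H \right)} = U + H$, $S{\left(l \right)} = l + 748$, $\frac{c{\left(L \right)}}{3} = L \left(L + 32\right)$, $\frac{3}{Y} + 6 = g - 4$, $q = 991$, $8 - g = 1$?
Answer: $\frac{1}{1814} \approx 0.00055127$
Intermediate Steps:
$g = 7$ ($g = 8 - 1 = 7$)
$Y = -1$ ($Y = \frac{3}{-6 + \left(7 - 4\right)} = \frac{3}{-6 + 3} = \frac{3}{-3} = 3 \left(- \frac{1}{3}\right) = -1$)
$c{\left(L \right)} = 3 L \left(32 + L\right)$ ($c{\left(L \right)} = 3 L \left(L + 32\right) = 3 L \left(32 + L\right)$)
$S{\left(l \right)} = 748 + l$
$G{\left(U,H \right)} = H + U$
$\frac{1}{S{\left(q \right)} + G{\left(c{\left(Y \right)},168 \right)}} = \frac{1}{\left(748 + 991\right) + \left(168 + 3 \left(-1\right) \left(32 - 1\right)\right)} = \frac{1}{1739 + \left(168 + 3 \left(-1\right) 31\right)} = \frac{1}{1739 + \left(168 - 93\right)} = \frac{1}{1739 + 75} = \frac{1}{1814}$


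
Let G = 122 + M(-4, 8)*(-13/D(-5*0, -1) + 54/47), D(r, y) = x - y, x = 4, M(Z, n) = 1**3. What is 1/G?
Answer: 235/28329 ≈ 0.0082954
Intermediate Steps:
M(Z, n) = 1
D(r, y) = 4 - y
G = 28329/235 (G = 122 + 1*(-13/(4 - 1*(-1)) + 54/47) = 122 + 1*(-13/(4 + 1) + 54*(1/47)) = 122 + 1*(-13/5 + 54/47) = 122 + 1*(-341/235) = 122 - 341/235 = 28329/235 ≈ 120.55)
1/G = 1/(28329/235) = 235/28329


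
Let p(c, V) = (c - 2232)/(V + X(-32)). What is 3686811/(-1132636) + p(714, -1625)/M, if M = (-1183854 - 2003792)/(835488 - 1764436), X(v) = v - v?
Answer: -795464761274343/266680420415500 ≈ -2.9828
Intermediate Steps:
X(v) = 0
p(c, V) = (-2232 + c)/V (p(c, V) = (c - 2232)/(V + 0) = (-2232 + c)/V)
M = 1593823/464474 (M = -3187646/(-928948) = -3187646*(-1/928948) = 1593823/464474 ≈ 3.4315)
3686811/(-1132636) + p(714, -1625)/M = 3686811/(-1132636) + ((-2232 + 714)/(-1625))/(1593823/464474) = 3686811*(-1/1132636) - 1/1625*(-1518)*(464474/1593823) = -3686811/1132636 + (1518/1625)*(464474/1593823) = -3686811/1132636 + 64097412/235451125 = -795464761274343/266680420415500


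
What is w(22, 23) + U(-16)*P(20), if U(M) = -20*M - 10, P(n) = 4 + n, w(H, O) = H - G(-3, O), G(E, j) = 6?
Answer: 7456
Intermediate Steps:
w(H, O) = -6 + H (w(H, O) = H - 1*6 = H - 6 = -6 + H)
U(M) = -10 - 20*M
w(22, 23) + U(-16)*P(20) = (-6 + 22) + (-10 - 20*(-16))*(4 + 20) = 16 + (-10 + 320)*24 = 16 + 310*24 = 16 + 7440 = 7456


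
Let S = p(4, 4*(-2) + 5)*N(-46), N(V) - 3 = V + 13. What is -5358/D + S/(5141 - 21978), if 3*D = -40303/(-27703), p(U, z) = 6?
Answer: -7497475541874/678581611 ≈ -11049.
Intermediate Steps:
D = 40303/83109 (D = (-40303/(-27703))/3 = (-40303*(-1/27703))/3 = (⅓)*(40303/27703) = 40303/83109 ≈ 0.48494)
N(V) = 16 + V (N(V) = 3 + (V + 13) = 3 + (13 + V) = 16 + V)
S = -180 (S = 6*(16 - 46) = 6*(-30) = -180)
-5358/D + S/(5141 - 21978) = -5358/40303/83109 - 180/(5141 - 21978) = -5358*83109/40303 - 180/(-16837) = -445298022/40303 - 180*(-1/16837) = -445298022/40303 + 180/16837 = -7497475541874/678581611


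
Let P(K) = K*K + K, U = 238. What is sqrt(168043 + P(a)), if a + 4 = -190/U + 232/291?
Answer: sqrt(201526126878535)/34629 ≈ 409.95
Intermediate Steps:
a = -138553/34629 (a = -4 + (-190/238 + 232/291) = -4 + (-190*1/238 + 232*(1/291)) = -4 + (-95/119 + 232/291) = -4 - 37/34629 = -138553/34629 ≈ -4.0011)
P(K) = K + K**2 (P(K) = K**2 + K = K + K**2)
sqrt(168043 + P(a)) = sqrt(168043 - 138553*(1 - 138553/34629)/34629) = sqrt(168043 - 138553/34629*(-103924/34629)) = sqrt(168043 + 14398981972/1199167641) = sqrt(201526126878535/1199167641) = sqrt(201526126878535)/34629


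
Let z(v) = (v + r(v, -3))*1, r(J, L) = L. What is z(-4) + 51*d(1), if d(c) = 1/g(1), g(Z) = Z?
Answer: 44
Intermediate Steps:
z(v) = -3 + v (z(v) = (v - 3)*1 = (-3 + v)*1 = -3 + v)
d(c) = 1 (d(c) = 1/1 = 1)
z(-4) + 51*d(1) = (-3 - 4) + 51*1 = -7 + 51 = 44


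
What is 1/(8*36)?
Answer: 1/288 ≈ 0.0034722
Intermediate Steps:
1/(8*36) = 1/288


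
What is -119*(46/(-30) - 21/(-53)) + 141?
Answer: 219671/795 ≈ 276.32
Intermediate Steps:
-119*(46/(-30) - 21/(-53)) + 141 = -119*(46*(-1/30) - 21*(-1/53)) + 141 = -119*(-23/15 + 21/53) + 141 = -119*(-904/795) + 141 = 107576/795 + 141 = 219671/795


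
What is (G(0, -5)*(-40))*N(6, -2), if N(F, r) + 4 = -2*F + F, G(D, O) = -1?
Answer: -400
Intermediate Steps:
N(F, r) = -4 - F (N(F, r) = -4 + (-2*F + F) = -4 - F)
(G(0, -5)*(-40))*N(6, -2) = (-1*(-40))*(-4 - 1*6) = 40*(-4 - 6) = 40*(-10) = -400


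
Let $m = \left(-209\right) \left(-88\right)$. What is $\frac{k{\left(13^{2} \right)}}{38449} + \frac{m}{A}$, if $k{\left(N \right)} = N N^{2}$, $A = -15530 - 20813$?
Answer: $\frac{174713565479}{1397352007} \approx 125.03$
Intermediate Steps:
$A = -36343$ ($A = -15530 - 20813 = -36343$)
$k{\left(N \right)} = N^{3}$
$m = 18392$
$\frac{k{\left(13^{2} \right)}}{38449} + \frac{m}{A} = \frac{\left(13^{2}\right)^{3}}{38449} + \frac{18392}{-36343} = 169^{3} \cdot \frac{1}{38449} + 18392 \left(- \frac{1}{36343}\right) = 4826809 \cdot \frac{1}{38449} - \frac{18392}{36343} = \frac{4826809}{38449} - \frac{18392}{36343} = \frac{174713565479}{1397352007}$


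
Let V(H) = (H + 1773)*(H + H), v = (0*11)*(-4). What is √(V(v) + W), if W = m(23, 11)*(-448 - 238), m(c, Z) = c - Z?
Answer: 14*I*√42 ≈ 90.73*I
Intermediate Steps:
v = 0 (v = 0*(-4) = 0)
W = -8232 (W = (23 - 1*11)*(-448 - 238) = (23 - 11)*(-686) = 12*(-686) = -8232)
V(H) = 2*H*(1773 + H) (V(H) = (1773 + H)*(2*H) = 2*H*(1773 + H))
√(V(v) + W) = √(2*0*(1773 + 0) - 8232) = √(2*0*1773 - 8232) = √(0 - 8232) = √(-8232) = 14*I*√42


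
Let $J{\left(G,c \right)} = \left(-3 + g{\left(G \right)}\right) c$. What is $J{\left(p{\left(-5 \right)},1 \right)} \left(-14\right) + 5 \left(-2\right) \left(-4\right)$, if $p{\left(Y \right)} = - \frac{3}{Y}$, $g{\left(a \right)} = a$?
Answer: $\frac{368}{5} \approx 73.6$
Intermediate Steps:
$J{\left(G,c \right)} = c \left(-3 + G\right)$ ($J{\left(G,c \right)} = \left(-3 + G\right) c = c \left(-3 + G\right)$)
$J{\left(p{\left(-5 \right)},1 \right)} \left(-14\right) + 5 \left(-2\right) \left(-4\right) = 1 \left(-3 - \frac{3}{-5}\right) \left(-14\right) + 5 \left(-2\right) \left(-4\right) = 1 \left(-3 - - \frac{3}{5}\right) \left(-14\right) - -40 = 1 \left(-3 + \frac{3}{5}\right) \left(-14\right) + 40 = 1 \left(- \frac{12}{5}\right) \left(-14\right) + 40 = \left(- \frac{12}{5}\right) \left(-14\right) + 40 = \frac{168}{5} + 40 = \frac{368}{5}$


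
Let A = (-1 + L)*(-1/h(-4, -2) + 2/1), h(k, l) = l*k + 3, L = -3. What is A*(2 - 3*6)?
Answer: 1344/11 ≈ 122.18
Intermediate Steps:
h(k, l) = 3 + k*l (h(k, l) = k*l + 3 = 3 + k*l)
A = -84/11 (A = (-1 - 3)*(-1/(3 - 4*(-2)) + 2/1) = -4*(-1/(3 + 8) + 2*1) = -4*(-1/11 + 2) = -4*21/11 = -84/11 ≈ -7.6364)
A*(2 - 3*6) = -84*(2 - 3*6)/11 = -84*(2 - 18)/11 = -84/11*(-16) = 1344/11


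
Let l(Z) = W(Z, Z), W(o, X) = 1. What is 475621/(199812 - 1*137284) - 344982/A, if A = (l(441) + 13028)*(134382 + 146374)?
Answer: 144982145182359/19060461950656 ≈ 7.6064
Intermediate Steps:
l(Z) = 1
A = 3657969924 (A = (1 + 13028)*(134382 + 146374) = 13029*280756 = 3657969924)
475621/(199812 - 1*137284) - 344982/A = 475621/(199812 - 1*137284) - 344982/3657969924 = 475621/(199812 - 137284) - 344982*1/3657969924 = 475621/62528 - 57497/609661654 = 144982145182359/19060461950656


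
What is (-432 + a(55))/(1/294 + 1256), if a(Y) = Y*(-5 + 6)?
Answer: -8526/28405 ≈ -0.30016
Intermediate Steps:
a(Y) = Y (a(Y) = Y*1 = Y)
(-432 + a(55))/(1/294 + 1256) = (-432 + 55)/(1/294 + 1256) = -377/(1/294 + 1256) = -377/369265/294 = -377*294/369265 = -8526/28405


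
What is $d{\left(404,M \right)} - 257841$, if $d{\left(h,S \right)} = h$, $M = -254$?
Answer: $-257437$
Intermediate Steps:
$d{\left(404,M \right)} - 257841 = 404 - 257841 = -257437$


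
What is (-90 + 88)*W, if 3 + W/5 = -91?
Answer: 940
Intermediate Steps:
W = -470 (W = -15 + 5*(-91) = -15 - 455 = -470)
(-90 + 88)*W = (-90 + 88)*(-470) = -2*(-470) = 940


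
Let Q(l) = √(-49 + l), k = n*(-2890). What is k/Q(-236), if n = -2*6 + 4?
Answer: -4624*I*√285/57 ≈ -1369.5*I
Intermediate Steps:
n = -8 (n = -12 + 4 = -8)
k = 23120 (k = -8*(-2890) = 23120)
k/Q(-236) = 23120/(√(-49 - 236)) = 23120/(√(-285)) = 23120/((I*√285)) = 23120*(-I*√285/285) = -4624*I*√285/57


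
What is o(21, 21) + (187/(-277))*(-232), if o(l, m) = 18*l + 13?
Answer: 151691/277 ≈ 547.62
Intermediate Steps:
o(l, m) = 13 + 18*l
o(21, 21) + (187/(-277))*(-232) = (13 + 18*21) + (187/(-277))*(-232) = (13 + 378) + (187*(-1/277))*(-232) = 391 - 187/277*(-232) = 391 + 43384/277 = 151691/277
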